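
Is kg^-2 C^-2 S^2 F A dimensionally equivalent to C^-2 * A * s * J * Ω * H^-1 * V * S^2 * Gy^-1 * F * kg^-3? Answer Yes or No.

No

Left side:
  C = A·s = s·A (charge = current × time).
  So C⁻² = s⁻²·A⁻².
  S = 1/Ω (conductance is reciprocal resistance),
      = kg⁻¹·m⁻²·s³·A².
  So S² = kg⁻²·m⁻⁴·s⁶·A⁴.
  F = C/V (capacitance = charge per voltage),
      = A·s/(kg·m²·s⁻³·A⁻¹) (substituting C and V),
      = kg⁻¹·m⁻²·s⁴·A².
  Combining: kg⁻²·C⁻²·S²·F·A = kg⁻² · (s⁻²·A⁻²) · (kg⁻²·m⁻⁴·s⁶·A⁴) · (kg⁻¹·m⁻²·s⁴·A²) · A = kg⁻⁵·m⁻⁶·s⁸·A⁵.
Right side:
  C = s·A.
  So C⁻² = s⁻²·A⁻².
  J = kg·m²·s⁻².
  Ω = kg·m²·s⁻³·A⁻².
  H = kg·m²·s⁻²·A⁻².
  So H⁻¹ = kg⁻¹·m⁻²·s²·A².
  V = kg·m²·s⁻³·A⁻¹.
  S = kg⁻¹·m⁻²·s³·A².
  So S² = kg⁻²·m⁻⁴·s⁶·A⁴.
  Gy = m²·s⁻².
  So Gy⁻¹ = m⁻²·s².
  F = kg⁻¹·m⁻²·s⁴·A².
  Combining: C⁻²·A·s·J·Ω·H⁻¹·V·S²·Gy⁻¹·F·kg⁻³ = (s⁻²·A⁻²) · A · s · (kg·m²·s⁻²) · (kg·m²·s⁻³·A⁻²) · (kg⁻¹·m⁻²·s²·A²) · (kg·m²·s⁻³·A⁻¹) · (kg⁻²·m⁻⁴·s⁶·A⁴) · (m⁻²·s²) · (kg⁻¹·m⁻²·s⁴·A²) · kg⁻³ = kg⁻⁴·m⁻⁴·s⁵·A⁴.
Left is kg⁻⁵·m⁻⁶·s⁸·A⁵; right is kg⁻⁴·m⁻⁴·s⁵·A⁴ — different.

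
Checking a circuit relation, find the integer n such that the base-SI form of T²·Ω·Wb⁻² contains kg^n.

1

T = kg·s⁻²·A⁻¹.
So T² = kg²·s⁻⁴·A⁻².
Ω = kg·m²·s⁻³·A⁻².
Wb = kg·m²·s⁻²·A⁻¹.
So Wb⁻² = kg⁻²·m⁻⁴·s⁴·A².
Combining: T²·Ω·Wb⁻² = (kg²·s⁻⁴·A⁻²) · (kg·m²·s⁻³·A⁻²) · (kg⁻²·m⁻⁴·s⁴·A²) = kg·m⁻²·s⁻³·A⁻².
The exponent of kg is 1.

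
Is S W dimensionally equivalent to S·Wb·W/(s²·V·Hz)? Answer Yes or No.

Yes

Left side:
  S = kg⁻¹·m⁻²·s³·A².
  W = kg·m²·s⁻³.
  Combining: S·W = (kg⁻¹·m⁻²·s³·A²) · (kg·m²·s⁻³) = A².
Right side:
  S = kg⁻¹·m⁻²·s³·A².
  Wb = kg·m²·s⁻²·A⁻¹.
  V = kg·m²·s⁻³·A⁻¹.
  So V⁻¹ = kg⁻¹·m⁻²·s³·A.
  W = kg·m²·s⁻³.
  Hz = s⁻¹.
  So Hz⁻¹ = s.
  Combining: S·s⁻²·Wb·V⁻¹·W·Hz⁻¹ = (kg⁻¹·m⁻²·s³·A²) · s⁻² · (kg·m²·s⁻²·A⁻¹) · (kg⁻¹·m⁻²·s³·A) · (kg·m²·s⁻³) · s = A².
Both reduce to A².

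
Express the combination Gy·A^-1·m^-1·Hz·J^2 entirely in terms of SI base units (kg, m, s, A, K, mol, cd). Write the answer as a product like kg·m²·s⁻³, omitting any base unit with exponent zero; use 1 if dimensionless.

kg²·m⁵·s⁻⁷·A⁻¹

Gy = J/kg (absorbed dose = energy per mass),
    = m²·s⁻².
Hz = 1/s = s⁻¹ (frequency is cycles per second).
J = N·m (work = force × distance),
    = kg·m²·s⁻².
So J² = kg²·m⁴·s⁻⁴.
Combining: Gy·A⁻¹·m⁻¹·Hz·J² = (m²·s⁻²) · A⁻¹ · m⁻¹ · s⁻¹ · (kg²·m⁴·s⁻⁴) = kg²·m⁵·s⁻⁷·A⁻¹.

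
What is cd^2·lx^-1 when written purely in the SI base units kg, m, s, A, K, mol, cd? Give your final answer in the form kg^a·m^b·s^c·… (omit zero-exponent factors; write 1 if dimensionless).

m²·cd

lx = m⁻²·cd.
So lx⁻¹ = m²·cd⁻¹.
Combining: cd²·lx⁻¹ = cd² · (m²·cd⁻¹) = m²·cd.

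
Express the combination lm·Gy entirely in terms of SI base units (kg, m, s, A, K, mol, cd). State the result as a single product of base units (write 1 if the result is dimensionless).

m²·s⁻²·cd

lm = cd.
Gy = m²·s⁻².
Combining: lm·Gy = cd · (m²·s⁻²) = m²·s⁻²·cd.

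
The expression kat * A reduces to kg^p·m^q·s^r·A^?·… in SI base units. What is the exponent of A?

1

kat = mol/s = s⁻¹·mol (catalytic activity).
Combining: kat·A = (s⁻¹·mol) · A = s⁻¹·A·mol.
The exponent of A is 1.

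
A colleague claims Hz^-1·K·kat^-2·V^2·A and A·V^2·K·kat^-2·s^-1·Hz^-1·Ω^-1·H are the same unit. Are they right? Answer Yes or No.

Yes

Left side:
  Hz = s⁻¹.
  So Hz⁻¹ = s.
  kat = s⁻¹·mol.
  So kat⁻² = s²·mol⁻².
  V = kg·m²·s⁻³·A⁻¹.
  So V² = kg²·m⁴·s⁻⁶·A⁻².
  Combining: Hz⁻¹·K·kat⁻²·V²·A = s · K · (s²·mol⁻²) · (kg²·m⁴·s⁻⁶·A⁻²) · A = kg²·m⁴·s⁻³·A⁻¹·K·mol⁻².
Right side:
  V = W/A (potential = power per current),
      = kg·m²·s⁻³·A⁻¹.
  So V² = kg²·m⁴·s⁻⁶·A⁻².
  kat = mol/s = s⁻¹·mol (catalytic activity).
  So kat⁻² = s²·mol⁻².
  Hz = 1/s = s⁻¹ (frequency is cycles per second).
  So Hz⁻¹ = s.
  Ω = V/A (resistance = voltage per current),
      = kg·m²·s⁻³·A⁻².
  So Ω⁻¹ = kg⁻¹·m⁻²·s³·A².
  H = Wb/A (inductance = flux per current),
      = kg·m²·s⁻²·A⁻².
  Combining: A·V²·K·kat⁻²·s⁻¹·Hz⁻¹·Ω⁻¹·H = A · (kg²·m⁴·s⁻⁶·A⁻²) · K · (s²·mol⁻²) · s⁻¹ · s · (kg⁻¹·m⁻²·s³·A²) · (kg·m²·s⁻²·A⁻²) = kg²·m⁴·s⁻³·A⁻¹·K·mol⁻².
Both reduce to kg²·m⁴·s⁻³·A⁻¹·K·mol⁻².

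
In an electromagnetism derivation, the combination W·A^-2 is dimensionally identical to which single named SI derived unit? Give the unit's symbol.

Ω

W = kg·m²·s⁻³.
Combining: W·A⁻² = (kg·m²·s⁻³) · A⁻² = kg·m²·s⁻³·A⁻².
kg·m²·s⁻³·A⁻² is the base-SI form of the ohm.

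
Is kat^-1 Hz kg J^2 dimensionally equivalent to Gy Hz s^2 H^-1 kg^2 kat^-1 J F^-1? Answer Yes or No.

Left side:
  kat = mol/s = s⁻¹·mol (catalytic activity).
  So kat⁻¹ = s·mol⁻¹.
  Hz = 1/s = s⁻¹ (frequency is cycles per second).
  J = N·m (work = force × distance),
      = kg·m²·s⁻².
  So J² = kg²·m⁴·s⁻⁴.
  Combining: kat⁻¹·Hz·kg·J² = (s·mol⁻¹) · s⁻¹ · kg · (kg²·m⁴·s⁻⁴) = kg³·m⁴·s⁻⁴·mol⁻¹.
Right side:
  Gy = m²·s⁻².
  Hz = s⁻¹.
  H = kg·m²·s⁻²·A⁻².
  So H⁻¹ = kg⁻¹·m⁻²·s²·A².
  kat = s⁻¹·mol.
  So kat⁻¹ = s·mol⁻¹.
  J = kg·m²·s⁻².
  F = kg⁻¹·m⁻²·s⁴·A².
  So F⁻¹ = kg·m²·s⁻⁴·A⁻².
  Combining: Gy·Hz·s²·H⁻¹·kg²·kat⁻¹·J·F⁻¹ = (m²·s⁻²) · s⁻¹ · s² · (kg⁻¹·m⁻²·s²·A²) · kg² · (s·mol⁻¹) · (kg·m²·s⁻²) · (kg·m²·s⁻⁴·A⁻²) = kg³·m⁴·s⁻⁴·mol⁻¹.
Both reduce to kg³·m⁴·s⁻⁴·mol⁻¹.

Yes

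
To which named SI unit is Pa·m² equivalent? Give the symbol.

N

Pa = kg·m⁻¹·s⁻².
Combining: Pa·m² = (kg·m⁻¹·s⁻²) · m² = kg·m·s⁻².
kg·m·s⁻² is the base-SI form of the newton.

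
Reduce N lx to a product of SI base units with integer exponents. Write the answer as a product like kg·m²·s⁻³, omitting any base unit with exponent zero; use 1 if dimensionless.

kg·m⁻¹·s⁻²·cd

N = kg·m/s² = kg·m·s⁻² (force = mass × acceleration).
lx = lm/m² (illuminance = luminous flux per area),
    = m⁻²·cd.
Combining: N·lx = (kg·m·s⁻²) · (m⁻²·cd) = kg·m⁻¹·s⁻²·cd.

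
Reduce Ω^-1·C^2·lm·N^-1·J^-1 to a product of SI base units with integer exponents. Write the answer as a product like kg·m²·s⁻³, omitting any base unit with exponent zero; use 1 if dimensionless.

kg⁻³·m⁻⁵·s⁹·A⁴·cd

Ω = V/A (resistance = voltage per current),
    = kg·m²·s⁻³·A⁻².
So Ω⁻¹ = kg⁻¹·m⁻²·s³·A².
C = A·s = s·A (charge = current × time).
So C² = s²·A².
lm = cd·sr = cd (luminous flux; sr is dimensionless).
N = kg·m/s² = kg·m·s⁻² (force = mass × acceleration).
So N⁻¹ = kg⁻¹·m⁻¹·s².
J = N·m (work = force × distance),
    = kg·m²·s⁻².
So J⁻¹ = kg⁻¹·m⁻²·s².
Combining: Ω⁻¹·C²·lm·N⁻¹·J⁻¹ = (kg⁻¹·m⁻²·s³·A²) · (s²·A²) · cd · (kg⁻¹·m⁻¹·s²) · (kg⁻¹·m⁻²·s²) = kg⁻³·m⁻⁵·s⁹·A⁴·cd.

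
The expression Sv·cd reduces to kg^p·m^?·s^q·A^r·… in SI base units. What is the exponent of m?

Sv = J/kg (equivalent dose = energy per mass),
    = m²·s⁻².
Combining: Sv·cd = (m²·s⁻²) · cd = m²·s⁻²·cd.
The exponent of m is 2.

2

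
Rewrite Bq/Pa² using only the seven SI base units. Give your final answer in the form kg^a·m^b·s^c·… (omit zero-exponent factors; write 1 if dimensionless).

kg⁻²·m²·s³

Pa = N/m² (pressure = force per area),
    = kg·m⁻¹·s⁻².
So Pa⁻² = kg⁻²·m²·s⁴.
Bq = 1/s = s⁻¹ (activity is decays per second).
Combining: Pa⁻²·Bq = (kg⁻²·m²·s⁴) · s⁻¹ = kg⁻²·m²·s³.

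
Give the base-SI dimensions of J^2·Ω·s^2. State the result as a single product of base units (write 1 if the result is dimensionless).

J = N·m (work = force × distance),
    = kg·m²·s⁻².
So J² = kg²·m⁴·s⁻⁴.
Ω = V/A (resistance = voltage per current),
    = kg·m²·s⁻³·A⁻².
Combining: J²·Ω·s² = (kg²·m⁴·s⁻⁴) · (kg·m²·s⁻³·A⁻²) · s² = kg³·m⁶·s⁻⁵·A⁻².

kg³·m⁶·s⁻⁵·A⁻²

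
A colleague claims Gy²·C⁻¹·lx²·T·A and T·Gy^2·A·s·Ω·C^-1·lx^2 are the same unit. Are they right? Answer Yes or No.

No

Left side:
  Gy = J/kg (absorbed dose = energy per mass),
      = m²·s⁻².
  So Gy² = m⁴·s⁻⁴.
  C = A·s = s·A (charge = current × time).
  So C⁻¹ = s⁻¹·A⁻¹.
  lx = lm/m² (illuminance = luminous flux per area),
      = m⁻²·cd.
  So lx² = m⁻⁴·cd².
  T = Wb/m² (flux density = flux per area),
      = kg·s⁻²·A⁻¹.
  Combining: Gy²·C⁻¹·lx²·T·A = (m⁴·s⁻⁴) · (s⁻¹·A⁻¹) · (m⁻⁴·cd²) · (kg·s⁻²·A⁻¹) · A = kg·s⁻⁷·A⁻¹·cd².
Right side:
  T = kg·s⁻²·A⁻¹.
  Gy = m²·s⁻².
  So Gy² = m⁴·s⁻⁴.
  Ω = kg·m²·s⁻³·A⁻².
  C = s·A.
  So C⁻¹ = s⁻¹·A⁻¹.
  lx = m⁻²·cd.
  So lx² = m⁻⁴·cd².
  Combining: T·Gy²·A·s·Ω·C⁻¹·lx² = (kg·s⁻²·A⁻¹) · (m⁴·s⁻⁴) · A · s · (kg·m²·s⁻³·A⁻²) · (s⁻¹·A⁻¹) · (m⁻⁴·cd²) = kg²·m²·s⁻⁹·A⁻³·cd².
Left is kg·s⁻⁷·A⁻¹·cd²; right is kg²·m²·s⁻⁹·A⁻³·cd² — different.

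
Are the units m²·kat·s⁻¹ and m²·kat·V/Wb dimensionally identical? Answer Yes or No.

Left side:
  kat = mol/s = s⁻¹·mol (catalytic activity).
  Combining: m²·kat·s⁻¹ = m² · (s⁻¹·mol) · s⁻¹ = m²·s⁻²·mol.
Right side:
  Wb = kg·m²·s⁻²·A⁻¹.
  So Wb⁻¹ = kg⁻¹·m⁻²·s²·A.
  kat = s⁻¹·mol.
  V = kg·m²·s⁻³·A⁻¹.
  Combining: Wb⁻¹·m²·kat·V = (kg⁻¹·m⁻²·s²·A) · m² · (s⁻¹·mol) · (kg·m²·s⁻³·A⁻¹) = m²·s⁻²·mol.
Both reduce to m²·s⁻²·mol.

Yes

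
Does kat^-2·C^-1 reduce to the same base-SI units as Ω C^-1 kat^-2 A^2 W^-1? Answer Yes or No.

Yes

Left side:
  kat = mol/s = s⁻¹·mol (catalytic activity).
  So kat⁻² = s²·mol⁻².
  C = A·s = s·A (charge = current × time).
  So C⁻¹ = s⁻¹·A⁻¹.
  Combining: kat⁻²·C⁻¹ = (s²·mol⁻²) · (s⁻¹·A⁻¹) = s·A⁻¹·mol⁻².
Right side:
  Ω = V/A (resistance = voltage per current),
      = kg·m²·s⁻³·A⁻².
  C = A·s = s·A (charge = current × time).
  So C⁻¹ = s⁻¹·A⁻¹.
  kat = mol/s = s⁻¹·mol (catalytic activity).
  So kat⁻² = s²·mol⁻².
  W = J/s (power = energy per time),
      = kg·m²·s⁻³.
  So W⁻¹ = kg⁻¹·m⁻²·s³.
  Combining: Ω·C⁻¹·kat⁻²·A²·W⁻¹ = (kg·m²·s⁻³·A⁻²) · (s⁻¹·A⁻¹) · (s²·mol⁻²) · A² · (kg⁻¹·m⁻²·s³) = s·A⁻¹·mol⁻².
Both reduce to s·A⁻¹·mol⁻².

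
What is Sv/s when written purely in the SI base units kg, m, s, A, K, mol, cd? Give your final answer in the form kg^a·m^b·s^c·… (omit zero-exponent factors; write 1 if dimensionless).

Sv = J/kg (equivalent dose = energy per mass),
    = m²·s⁻².
Combining: Sv·s⁻¹ = (m²·s⁻²) · s⁻¹ = m²·s⁻³.

m²·s⁻³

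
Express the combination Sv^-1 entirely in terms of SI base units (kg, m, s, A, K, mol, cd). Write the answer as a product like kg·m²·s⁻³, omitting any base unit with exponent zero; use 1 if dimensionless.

m⁻²·s²

Sv = m²·s⁻².
So Sv⁻¹ = m⁻²·s².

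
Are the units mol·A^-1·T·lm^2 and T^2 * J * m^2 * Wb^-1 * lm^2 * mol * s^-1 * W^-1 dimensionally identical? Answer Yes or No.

No

Left side:
  T = kg·s⁻²·A⁻¹.
  lm = cd.
  So lm² = cd².
  Combining: mol·A⁻¹·T·lm² = mol · A⁻¹ · (kg·s⁻²·A⁻¹) · cd² = kg·s⁻²·A⁻²·mol·cd².
Right side:
  T = kg·s⁻²·A⁻¹.
  So T² = kg²·s⁻⁴·A⁻².
  J = kg·m²·s⁻².
  Wb = kg·m²·s⁻²·A⁻¹.
  So Wb⁻¹ = kg⁻¹·m⁻²·s²·A.
  lm = cd.
  So lm² = cd².
  W = kg·m²·s⁻³.
  So W⁻¹ = kg⁻¹·m⁻²·s³.
  Combining: T²·J·m²·Wb⁻¹·lm²·mol·s⁻¹·W⁻¹ = (kg²·s⁻⁴·A⁻²) · (kg·m²·s⁻²) · m² · (kg⁻¹·m⁻²·s²·A) · cd² · mol · s⁻¹ · (kg⁻¹·m⁻²·s³) = kg·s⁻²·A⁻¹·mol·cd².
Left is kg·s⁻²·A⁻²·mol·cd²; right is kg·s⁻²·A⁻¹·mol·cd² — different.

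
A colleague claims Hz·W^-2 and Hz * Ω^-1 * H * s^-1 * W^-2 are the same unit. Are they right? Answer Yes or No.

Yes

Left side:
  Hz = 1/s = s⁻¹ (frequency is cycles per second).
  W = J/s (power = energy per time),
      = kg·m²·s⁻³.
  So W⁻² = kg⁻²·m⁻⁴·s⁶.
  Combining: Hz·W⁻² = s⁻¹ · (kg⁻²·m⁻⁴·s⁶) = kg⁻²·m⁻⁴·s⁵.
Right side:
  Hz = s⁻¹.
  Ω = kg·m²·s⁻³·A⁻².
  So Ω⁻¹ = kg⁻¹·m⁻²·s³·A².
  H = kg·m²·s⁻²·A⁻².
  W = kg·m²·s⁻³.
  So W⁻² = kg⁻²·m⁻⁴·s⁶.
  Combining: Hz·Ω⁻¹·H·s⁻¹·W⁻² = s⁻¹ · (kg⁻¹·m⁻²·s³·A²) · (kg·m²·s⁻²·A⁻²) · s⁻¹ · (kg⁻²·m⁻⁴·s⁶) = kg⁻²·m⁻⁴·s⁵.
Both reduce to kg⁻²·m⁻⁴·s⁵.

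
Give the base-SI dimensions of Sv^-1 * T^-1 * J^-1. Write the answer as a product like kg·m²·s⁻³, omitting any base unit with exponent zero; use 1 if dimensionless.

Sv = J/kg (equivalent dose = energy per mass),
    = m²·s⁻².
So Sv⁻¹ = m⁻²·s².
T = Wb/m² (flux density = flux per area),
    = kg·s⁻²·A⁻¹.
So T⁻¹ = kg⁻¹·s²·A.
J = N·m (work = force × distance),
    = kg·m²·s⁻².
So J⁻¹ = kg⁻¹·m⁻²·s².
Combining: Sv⁻¹·T⁻¹·J⁻¹ = (m⁻²·s²) · (kg⁻¹·s²·A) · (kg⁻¹·m⁻²·s²) = kg⁻²·m⁻⁴·s⁶·A.

kg⁻²·m⁻⁴·s⁶·A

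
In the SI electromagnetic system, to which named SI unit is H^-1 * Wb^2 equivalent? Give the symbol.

H = Wb/A (inductance = flux per current),
    = kg·m²·s⁻²·A⁻².
So H⁻¹ = kg⁻¹·m⁻²·s²·A².
Wb = V·s (flux: a volt is a weber per second),
    = kg·m²·s⁻²·A⁻¹.
So Wb² = kg²·m⁴·s⁻⁴·A⁻².
Combining: H⁻¹·Wb² = (kg⁻¹·m⁻²·s²·A²) · (kg²·m⁴·s⁻⁴·A⁻²) = kg·m²·s⁻².
kg·m²·s⁻² is the base-SI form of the joule.

J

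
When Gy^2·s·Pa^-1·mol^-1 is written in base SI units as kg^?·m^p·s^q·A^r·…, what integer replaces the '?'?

Gy = m²·s⁻².
So Gy² = m⁴·s⁻⁴.
Pa = kg·m⁻¹·s⁻².
So Pa⁻¹ = kg⁻¹·m·s².
Combining: Gy²·s·Pa⁻¹·mol⁻¹ = (m⁴·s⁻⁴) · s · (kg⁻¹·m·s²) · mol⁻¹ = kg⁻¹·m⁵·s⁻¹·mol⁻¹.
The exponent of kg is -1.

-1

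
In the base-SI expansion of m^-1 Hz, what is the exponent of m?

-1

Hz = 1/s = s⁻¹ (frequency is cycles per second).
Combining: m⁻¹·Hz = m⁻¹ · s⁻¹ = m⁻¹·s⁻¹.
The exponent of m is -1.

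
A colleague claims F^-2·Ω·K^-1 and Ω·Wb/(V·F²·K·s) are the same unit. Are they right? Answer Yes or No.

Left side:
  F = C/V (capacitance = charge per voltage),
      = A·s/(kg·m²·s⁻³·A⁻¹) (substituting C and V),
      = kg⁻¹·m⁻²·s⁴·A².
  So F⁻² = kg²·m⁴·s⁻⁸·A⁻⁴.
  Ω = V/A (resistance = voltage per current),
      = kg·m²·s⁻³·A⁻².
  Combining: F⁻²·Ω·K⁻¹ = (kg²·m⁴·s⁻⁸·A⁻⁴) · (kg·m²·s⁻³·A⁻²) · K⁻¹ = kg³·m⁶·s⁻¹¹·A⁻⁶·K⁻¹.
Right side:
  V = W/A (potential = power per current),
      = kg·m²·s⁻³·A⁻¹.
  So V⁻¹ = kg⁻¹·m⁻²·s³·A.
  Ω = V/A (resistance = voltage per current),
      = kg·m²·s⁻³·A⁻².
  F = C/V (capacitance = charge per voltage),
      = A·s/(kg·m²·s⁻³·A⁻¹) (substituting C and V),
      = kg⁻¹·m⁻²·s⁴·A².
  So F⁻² = kg²·m⁴·s⁻⁸·A⁻⁴.
  Wb = V·s (flux: a volt is a weber per second),
      = kg·m²·s⁻²·A⁻¹.
  Combining: V⁻¹·Ω·F⁻²·K⁻¹·Wb·s⁻¹ = (kg⁻¹·m⁻²·s³·A) · (kg·m²·s⁻³·A⁻²) · (kg²·m⁴·s⁻⁸·A⁻⁴) · K⁻¹ · (kg·m²·s⁻²·A⁻¹) · s⁻¹ = kg³·m⁶·s⁻¹¹·A⁻⁶·K⁻¹.
Both reduce to kg³·m⁶·s⁻¹¹·A⁻⁶·K⁻¹.

Yes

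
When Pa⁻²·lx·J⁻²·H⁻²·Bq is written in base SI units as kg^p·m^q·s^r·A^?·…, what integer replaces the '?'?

Pa = N/m² (pressure = force per area),
    = kg·m⁻¹·s⁻².
So Pa⁻² = kg⁻²·m²·s⁴.
lx = lm/m² (illuminance = luminous flux per area),
    = m⁻²·cd.
J = N·m (work = force × distance),
    = kg·m²·s⁻².
So J⁻² = kg⁻²·m⁻⁴·s⁴.
H = Wb/A (inductance = flux per current),
    = kg·m²·s⁻²·A⁻².
So H⁻² = kg⁻²·m⁻⁴·s⁴·A⁴.
Bq = 1/s = s⁻¹ (activity is decays per second).
Combining: Pa⁻²·lx·J⁻²·H⁻²·Bq = (kg⁻²·m²·s⁴) · (m⁻²·cd) · (kg⁻²·m⁻⁴·s⁴) · (kg⁻²·m⁻⁴·s⁴·A⁴) · s⁻¹ = kg⁻⁶·m⁻⁸·s¹¹·A⁴·cd.
The exponent of A is 4.

4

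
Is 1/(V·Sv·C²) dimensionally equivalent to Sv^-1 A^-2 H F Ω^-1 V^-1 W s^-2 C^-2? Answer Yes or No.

Left side:
  V = kg·m²·s⁻³·A⁻¹.
  So V⁻¹ = kg⁻¹·m⁻²·s³·A.
  Sv = m²·s⁻².
  So Sv⁻¹ = m⁻²·s².
  C = s·A.
  So C⁻² = s⁻²·A⁻².
  Combining: V⁻¹·Sv⁻¹·C⁻² = (kg⁻¹·m⁻²·s³·A) · (m⁻²·s²) · (s⁻²·A⁻²) = kg⁻¹·m⁻⁴·s³·A⁻¹.
Right side:
  Sv = J/kg (equivalent dose = energy per mass),
      = m²·s⁻².
  So Sv⁻¹ = m⁻²·s².
  H = Wb/A (inductance = flux per current),
      = kg·m²·s⁻²·A⁻².
  F = C/V (capacitance = charge per voltage),
      = A·s/(kg·m²·s⁻³·A⁻¹) (substituting C and V),
      = kg⁻¹·m⁻²·s⁴·A².
  Ω = V/A (resistance = voltage per current),
      = kg·m²·s⁻³·A⁻².
  So Ω⁻¹ = kg⁻¹·m⁻²·s³·A².
  V = W/A (potential = power per current),
      = kg·m²·s⁻³·A⁻¹.
  So V⁻¹ = kg⁻¹·m⁻²·s³·A.
  W = J/s (power = energy per time),
      = kg·m²·s⁻³.
  C = A·s = s·A (charge = current × time).
  So C⁻² = s⁻²·A⁻².
  Combining: Sv⁻¹·A⁻²·H·F·Ω⁻¹·V⁻¹·W·s⁻²·C⁻² = (m⁻²·s²) · A⁻² · (kg·m²·s⁻²·A⁻²) · (kg⁻¹·m⁻²·s⁴·A²) · (kg⁻¹·m⁻²·s³·A²) · (kg⁻¹·m⁻²·s³·A) · (kg·m²·s⁻³) · s⁻² · (s⁻²·A⁻²) = kg⁻¹·m⁻⁴·s³·A⁻¹.
Both reduce to kg⁻¹·m⁻⁴·s³·A⁻¹.

Yes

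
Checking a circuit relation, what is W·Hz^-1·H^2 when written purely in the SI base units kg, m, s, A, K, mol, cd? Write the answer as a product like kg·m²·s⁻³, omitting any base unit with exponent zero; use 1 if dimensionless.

kg³·m⁶·s⁻⁶·A⁻⁴

W = J/s (power = energy per time),
    = kg·m²·s⁻³.
Hz = 1/s = s⁻¹ (frequency is cycles per second).
So Hz⁻¹ = s.
H = Wb/A (inductance = flux per current),
    = kg·m²·s⁻²·A⁻².
So H² = kg²·m⁴·s⁻⁴·A⁻⁴.
Combining: W·Hz⁻¹·H² = (kg·m²·s⁻³) · s · (kg²·m⁴·s⁻⁴·A⁻⁴) = kg³·m⁶·s⁻⁶·A⁻⁴.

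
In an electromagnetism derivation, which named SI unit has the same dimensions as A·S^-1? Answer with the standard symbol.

V

S = 1/Ω (conductance is reciprocal resistance),
    = kg⁻¹·m⁻²·s³·A².
So S⁻¹ = kg·m²·s⁻³·A⁻².
Combining: A·S⁻¹ = A · (kg·m²·s⁻³·A⁻²) = kg·m²·s⁻³·A⁻¹.
kg·m²·s⁻³·A⁻¹ is the base-SI form of the volt.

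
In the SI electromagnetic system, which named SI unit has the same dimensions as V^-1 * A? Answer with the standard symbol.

V = W/A (potential = power per current),
    = kg·m²·s⁻³·A⁻¹.
So V⁻¹ = kg⁻¹·m⁻²·s³·A.
Combining: V⁻¹·A = (kg⁻¹·m⁻²·s³·A) · A = kg⁻¹·m⁻²·s³·A².
kg⁻¹·m⁻²·s³·A² is the base-SI form of the siemens.

S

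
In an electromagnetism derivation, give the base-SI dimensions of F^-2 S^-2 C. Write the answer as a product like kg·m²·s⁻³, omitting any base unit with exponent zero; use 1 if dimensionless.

kg⁴·m⁸·s⁻¹³·A⁻⁷

F = C/V (capacitance = charge per voltage),
    = A·s/(kg·m²·s⁻³·A⁻¹) (substituting C and V),
    = kg⁻¹·m⁻²·s⁴·A².
So F⁻² = kg²·m⁴·s⁻⁸·A⁻⁴.
S = 1/Ω (conductance is reciprocal resistance),
    = kg⁻¹·m⁻²·s³·A².
So S⁻² = kg²·m⁴·s⁻⁶·A⁻⁴.
C = A·s = s·A (charge = current × time).
Combining: F⁻²·S⁻²·C = (kg²·m⁴·s⁻⁸·A⁻⁴) · (kg²·m⁴·s⁻⁶·A⁻⁴) · (s·A) = kg⁴·m⁸·s⁻¹³·A⁻⁷.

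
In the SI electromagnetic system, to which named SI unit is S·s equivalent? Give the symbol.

S = kg⁻¹·m⁻²·s³·A².
Combining: S·s = (kg⁻¹·m⁻²·s³·A²) · s = kg⁻¹·m⁻²·s⁴·A².
kg⁻¹·m⁻²·s⁴·A² is the base-SI form of the farad.

F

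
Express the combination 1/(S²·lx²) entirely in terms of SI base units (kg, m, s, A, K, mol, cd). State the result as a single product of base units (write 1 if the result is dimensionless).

kg²·m⁸·s⁻⁶·A⁻⁴·cd⁻²

S = kg⁻¹·m⁻²·s³·A².
So S⁻² = kg²·m⁴·s⁻⁶·A⁻⁴.
lx = m⁻²·cd.
So lx⁻² = m⁴·cd⁻².
Combining: S⁻²·lx⁻² = (kg²·m⁴·s⁻⁶·A⁻⁴) · (m⁴·cd⁻²) = kg²·m⁸·s⁻⁶·A⁻⁴·cd⁻².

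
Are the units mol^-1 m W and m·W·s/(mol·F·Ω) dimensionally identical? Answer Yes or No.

Left side:
  W = J/s (power = energy per time),
      = kg·m²·s⁻³.
  Combining: mol⁻¹·m·W = mol⁻¹ · m · (kg·m²·s⁻³) = kg·m³·s⁻³·mol⁻¹.
Right side:
  F = C/V (capacitance = charge per voltage),
      = A·s/(kg·m²·s⁻³·A⁻¹) (substituting C and V),
      = kg⁻¹·m⁻²·s⁴·A².
  So F⁻¹ = kg·m²·s⁻⁴·A⁻².
  Ω = V/A (resistance = voltage per current),
      = kg·m²·s⁻³·A⁻².
  So Ω⁻¹ = kg⁻¹·m⁻²·s³·A².
  W = J/s (power = energy per time),
      = kg·m²·s⁻³.
  Combining: m·mol⁻¹·F⁻¹·Ω⁻¹·W·s = m · mol⁻¹ · (kg·m²·s⁻⁴·A⁻²) · (kg⁻¹·m⁻²·s³·A²) · (kg·m²·s⁻³) · s = kg·m³·s⁻³·mol⁻¹.
Both reduce to kg·m³·s⁻³·mol⁻¹.

Yes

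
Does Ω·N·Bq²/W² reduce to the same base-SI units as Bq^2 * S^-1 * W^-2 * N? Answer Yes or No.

Yes

Left side:
  Ω = kg·m²·s⁻³·A⁻².
  N = kg·m·s⁻².
  Bq = s⁻¹.
  So Bq² = s⁻².
  W = kg·m²·s⁻³.
  So W⁻² = kg⁻²·m⁻⁴·s⁶.
  Combining: Ω·N·Bq²·W⁻² = (kg·m²·s⁻³·A⁻²) · (kg·m·s⁻²) · s⁻² · (kg⁻²·m⁻⁴·s⁶) = m⁻¹·s⁻¹·A⁻².
Right side:
  Bq = s⁻¹.
  So Bq² = s⁻².
  S = kg⁻¹·m⁻²·s³·A².
  So S⁻¹ = kg·m²·s⁻³·A⁻².
  W = kg·m²·s⁻³.
  So W⁻² = kg⁻²·m⁻⁴·s⁶.
  N = kg·m·s⁻².
  Combining: Bq²·S⁻¹·W⁻²·N = s⁻² · (kg·m²·s⁻³·A⁻²) · (kg⁻²·m⁻⁴·s⁶) · (kg·m·s⁻²) = m⁻¹·s⁻¹·A⁻².
Both reduce to m⁻¹·s⁻¹·A⁻².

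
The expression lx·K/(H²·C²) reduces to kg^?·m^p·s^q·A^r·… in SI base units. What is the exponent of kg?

-2

lx = m⁻²·cd.
H = kg·m²·s⁻²·A⁻².
So H⁻² = kg⁻²·m⁻⁴·s⁴·A⁴.
C = s·A.
So C⁻² = s⁻²·A⁻².
Combining: lx·H⁻²·C⁻²·K = (m⁻²·cd) · (kg⁻²·m⁻⁴·s⁴·A⁴) · (s⁻²·A⁻²) · K = kg⁻²·m⁻⁶·s²·A²·K·cd.
The exponent of kg is -2.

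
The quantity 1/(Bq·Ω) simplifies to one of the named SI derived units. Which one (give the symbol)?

F

Bq = 1/s = s⁻¹ (activity is decays per second).
So Bq⁻¹ = s.
Ω = V/A (resistance = voltage per current),
    = kg·m²·s⁻³·A⁻².
So Ω⁻¹ = kg⁻¹·m⁻²·s³·A².
Combining: Bq⁻¹·Ω⁻¹ = s · (kg⁻¹·m⁻²·s³·A²) = kg⁻¹·m⁻²·s⁴·A².
kg⁻¹·m⁻²·s⁴·A² is the base-SI form of the farad.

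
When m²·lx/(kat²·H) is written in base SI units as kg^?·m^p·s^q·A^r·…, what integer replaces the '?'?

kat = mol/s = s⁻¹·mol (catalytic activity).
So kat⁻² = s²·mol⁻².
H = Wb/A (inductance = flux per current),
    = kg·m²·s⁻²·A⁻².
So H⁻¹ = kg⁻¹·m⁻²·s²·A².
lx = lm/m² (illuminance = luminous flux per area),
    = m⁻²·cd.
Combining: kat⁻²·H⁻¹·m²·lx = (s²·mol⁻²) · (kg⁻¹·m⁻²·s²·A²) · m² · (m⁻²·cd) = kg⁻¹·m⁻²·s⁴·A²·mol⁻²·cd.
The exponent of kg is -1.

-1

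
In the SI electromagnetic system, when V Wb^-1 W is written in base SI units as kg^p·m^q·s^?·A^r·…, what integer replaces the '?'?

-4

V = W/A (potential = power per current),
    = kg·m²·s⁻³·A⁻¹.
Wb = V·s (flux: a volt is a weber per second),
    = kg·m²·s⁻²·A⁻¹.
So Wb⁻¹ = kg⁻¹·m⁻²·s²·A.
W = J/s (power = energy per time),
    = kg·m²·s⁻³.
Combining: V·Wb⁻¹·W = (kg·m²·s⁻³·A⁻¹) · (kg⁻¹·m⁻²·s²·A) · (kg·m²·s⁻³) = kg·m²·s⁻⁴.
The exponent of s is -4.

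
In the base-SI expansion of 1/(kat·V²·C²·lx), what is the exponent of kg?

-2

kat = s⁻¹·mol.
So kat⁻¹ = s·mol⁻¹.
V = kg·m²·s⁻³·A⁻¹.
So V⁻² = kg⁻²·m⁻⁴·s⁶·A².
C = s·A.
So C⁻² = s⁻²·A⁻².
lx = m⁻²·cd.
So lx⁻¹ = m²·cd⁻¹.
Combining: kat⁻¹·V⁻²·C⁻²·lx⁻¹ = (s·mol⁻¹) · (kg⁻²·m⁻⁴·s⁶·A²) · (s⁻²·A⁻²) · (m²·cd⁻¹) = kg⁻²·m⁻²·s⁵·mol⁻¹·cd⁻¹.
The exponent of kg is -2.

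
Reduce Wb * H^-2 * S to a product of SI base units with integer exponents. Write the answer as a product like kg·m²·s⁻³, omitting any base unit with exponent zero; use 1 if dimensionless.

Wb = V·s (flux: a volt is a weber per second),
    = kg·m²·s⁻²·A⁻¹.
H = Wb/A (inductance = flux per current),
    = kg·m²·s⁻²·A⁻².
So H⁻² = kg⁻²·m⁻⁴·s⁴·A⁴.
S = 1/Ω (conductance is reciprocal resistance),
    = kg⁻¹·m⁻²·s³·A².
Combining: Wb·H⁻²·S = (kg·m²·s⁻²·A⁻¹) · (kg⁻²·m⁻⁴·s⁴·A⁴) · (kg⁻¹·m⁻²·s³·A²) = kg⁻²·m⁻⁴·s⁵·A⁵.

kg⁻²·m⁻⁴·s⁵·A⁵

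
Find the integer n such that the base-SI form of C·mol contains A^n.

C = s·A.
Combining: C·mol = (s·A) · mol = s·A·mol.
The exponent of A is 1.

1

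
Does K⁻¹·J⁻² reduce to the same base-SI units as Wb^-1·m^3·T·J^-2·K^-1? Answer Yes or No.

No

Left side:
  J = N·m (work = force × distance),
      = kg·m²·s⁻².
  So J⁻² = kg⁻²·m⁻⁴·s⁴.
  Combining: K⁻¹·J⁻² = K⁻¹ · (kg⁻²·m⁻⁴·s⁴) = kg⁻²·m⁻⁴·s⁴·K⁻¹.
Right side:
  Wb = V·s (flux: a volt is a weber per second),
      = kg·m²·s⁻²·A⁻¹.
  So Wb⁻¹ = kg⁻¹·m⁻²·s²·A.
  T = Wb/m² (flux density = flux per area),
      = kg·s⁻²·A⁻¹.
  J = N·m (work = force × distance),
      = kg·m²·s⁻².
  So J⁻² = kg⁻²·m⁻⁴·s⁴.
  Combining: Wb⁻¹·m³·T·J⁻²·K⁻¹ = (kg⁻¹·m⁻²·s²·A) · m³ · (kg·s⁻²·A⁻¹) · (kg⁻²·m⁻⁴·s⁴) · K⁻¹ = kg⁻²·m⁻³·s⁴·K⁻¹.
Left is kg⁻²·m⁻⁴·s⁴·K⁻¹; right is kg⁻²·m⁻³·s⁴·K⁻¹ — different.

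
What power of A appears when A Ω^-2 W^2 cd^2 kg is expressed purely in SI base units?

5

Ω = V/A (resistance = voltage per current),
    = kg·m²·s⁻³·A⁻².
So Ω⁻² = kg⁻²·m⁻⁴·s⁶·A⁴.
W = J/s (power = energy per time),
    = kg·m²·s⁻³.
So W² = kg²·m⁴·s⁻⁶.
Combining: A·Ω⁻²·W²·cd²·kg = A · (kg⁻²·m⁻⁴·s⁶·A⁴) · (kg²·m⁴·s⁻⁶) · cd² · kg = kg·A⁵·cd².
The exponent of A is 5.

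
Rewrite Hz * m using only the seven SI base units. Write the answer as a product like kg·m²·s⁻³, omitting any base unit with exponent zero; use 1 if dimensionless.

Hz = 1/s = s⁻¹ (frequency is cycles per second).
Combining: Hz·m = s⁻¹ · m = m·s⁻¹.

m·s⁻¹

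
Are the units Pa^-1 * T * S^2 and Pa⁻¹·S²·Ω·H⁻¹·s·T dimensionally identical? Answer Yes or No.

Yes

Left side:
  Pa = N/m² (pressure = force per area),
      = kg·m⁻¹·s⁻².
  So Pa⁻¹ = kg⁻¹·m·s².
  T = Wb/m² (flux density = flux per area),
      = kg·s⁻²·A⁻¹.
  S = 1/Ω (conductance is reciprocal resistance),
      = kg⁻¹·m⁻²·s³·A².
  So S² = kg⁻²·m⁻⁴·s⁶·A⁴.
  Combining: Pa⁻¹·T·S² = (kg⁻¹·m·s²) · (kg·s⁻²·A⁻¹) · (kg⁻²·m⁻⁴·s⁶·A⁴) = kg⁻²·m⁻³·s⁶·A³.
Right side:
  Pa = N/m² (pressure = force per area),
      = kg·m⁻¹·s⁻².
  So Pa⁻¹ = kg⁻¹·m·s².
  S = 1/Ω (conductance is reciprocal resistance),
      = kg⁻¹·m⁻²·s³·A².
  So S² = kg⁻²·m⁻⁴·s⁶·A⁴.
  Ω = V/A (resistance = voltage per current),
      = kg·m²·s⁻³·A⁻².
  H = Wb/A (inductance = flux per current),
      = kg·m²·s⁻²·A⁻².
  So H⁻¹ = kg⁻¹·m⁻²·s²·A².
  T = Wb/m² (flux density = flux per area),
      = kg·s⁻²·A⁻¹.
  Combining: Pa⁻¹·S²·Ω·H⁻¹·s·T = (kg⁻¹·m·s²) · (kg⁻²·m⁻⁴·s⁶·A⁴) · (kg·m²·s⁻³·A⁻²) · (kg⁻¹·m⁻²·s²·A²) · s · (kg·s⁻²·A⁻¹) = kg⁻²·m⁻³·s⁶·A³.
Both reduce to kg⁻²·m⁻³·s⁶·A³.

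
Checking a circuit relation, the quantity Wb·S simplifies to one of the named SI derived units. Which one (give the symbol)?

C

Wb = V·s (flux: a volt is a weber per second),
    = kg·m²·s⁻²·A⁻¹.
S = 1/Ω (conductance is reciprocal resistance),
    = kg⁻¹·m⁻²·s³·A².
Combining: Wb·S = (kg·m²·s⁻²·A⁻¹) · (kg⁻¹·m⁻²·s³·A²) = s·A.
s·A is the base-SI form of the coulomb.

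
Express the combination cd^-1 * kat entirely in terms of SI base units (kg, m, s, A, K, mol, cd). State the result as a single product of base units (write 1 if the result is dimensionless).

kat = mol/s = s⁻¹·mol (catalytic activity).
Combining: cd⁻¹·kat = cd⁻¹ · (s⁻¹·mol) = s⁻¹·mol·cd⁻¹.

s⁻¹·mol·cd⁻¹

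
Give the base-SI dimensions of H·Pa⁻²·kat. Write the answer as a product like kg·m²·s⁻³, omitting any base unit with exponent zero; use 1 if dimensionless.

kg⁻¹·m⁴·s·A⁻²·mol

H = Wb/A (inductance = flux per current),
    = kg·m²·s⁻²·A⁻².
Pa = N/m² (pressure = force per area),
    = kg·m⁻¹·s⁻².
So Pa⁻² = kg⁻²·m²·s⁴.
kat = mol/s = s⁻¹·mol (catalytic activity).
Combining: H·Pa⁻²·kat = (kg·m²·s⁻²·A⁻²) · (kg⁻²·m²·s⁴) · (s⁻¹·mol) = kg⁻¹·m⁴·s·A⁻²·mol.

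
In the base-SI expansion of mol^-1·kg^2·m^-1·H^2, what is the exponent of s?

-4

H = kg·m²·s⁻²·A⁻².
So H² = kg²·m⁴·s⁻⁴·A⁻⁴.
Combining: mol⁻¹·kg²·m⁻¹·H² = mol⁻¹ · kg² · m⁻¹ · (kg²·m⁴·s⁻⁴·A⁻⁴) = kg⁴·m³·s⁻⁴·A⁻⁴·mol⁻¹.
The exponent of s is -4.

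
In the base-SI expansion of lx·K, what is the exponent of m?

-2

lx = lm/m² (illuminance = luminous flux per area),
    = m⁻²·cd.
Combining: lx·K = (m⁻²·cd) · K = m⁻²·K·cd.
The exponent of m is -2.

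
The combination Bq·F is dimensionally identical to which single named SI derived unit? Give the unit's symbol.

S

Bq = 1/s = s⁻¹ (activity is decays per second).
F = C/V (capacitance = charge per voltage),
    = A·s/(kg·m²·s⁻³·A⁻¹) (substituting C and V),
    = kg⁻¹·m⁻²·s⁴·A².
Combining: Bq·F = s⁻¹ · (kg⁻¹·m⁻²·s⁴·A²) = kg⁻¹·m⁻²·s³·A².
kg⁻¹·m⁻²·s³·A² is the base-SI form of the siemens.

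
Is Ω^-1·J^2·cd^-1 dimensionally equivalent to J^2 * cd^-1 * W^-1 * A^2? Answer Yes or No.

Left side:
  Ω = V/A (resistance = voltage per current),
      = kg·m²·s⁻³·A⁻².
  So Ω⁻¹ = kg⁻¹·m⁻²·s³·A².
  J = N·m (work = force × distance),
      = kg·m²·s⁻².
  So J² = kg²·m⁴·s⁻⁴.
  Combining: Ω⁻¹·J²·cd⁻¹ = (kg⁻¹·m⁻²·s³·A²) · (kg²·m⁴·s⁻⁴) · cd⁻¹ = kg·m²·s⁻¹·A²·cd⁻¹.
Right side:
  J = kg·m²·s⁻².
  So J² = kg²·m⁴·s⁻⁴.
  W = kg·m²·s⁻³.
  So W⁻¹ = kg⁻¹·m⁻²·s³.
  Combining: J²·cd⁻¹·W⁻¹·A² = (kg²·m⁴·s⁻⁴) · cd⁻¹ · (kg⁻¹·m⁻²·s³) · A² = kg·m²·s⁻¹·A²·cd⁻¹.
Both reduce to kg·m²·s⁻¹·A²·cd⁻¹.

Yes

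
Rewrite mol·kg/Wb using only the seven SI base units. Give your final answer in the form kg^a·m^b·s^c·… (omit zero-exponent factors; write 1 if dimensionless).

Wb = V·s (flux: a volt is a weber per second),
    = kg·m²·s⁻²·A⁻¹.
So Wb⁻¹ = kg⁻¹·m⁻²·s²·A.
Combining: mol·kg·Wb⁻¹ = mol · kg · (kg⁻¹·m⁻²·s²·A) = m⁻²·s²·A·mol.

m⁻²·s²·A·mol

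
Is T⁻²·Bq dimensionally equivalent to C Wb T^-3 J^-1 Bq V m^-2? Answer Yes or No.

Left side:
  T = Wb/m² (flux density = flux per area),
      = kg·s⁻²·A⁻¹.
  So T⁻² = kg⁻²·s⁴·A².
  Bq = 1/s = s⁻¹ (activity is decays per second).
  Combining: T⁻²·Bq = (kg⁻²·s⁴·A²) · s⁻¹ = kg⁻²·s³·A².
Right side:
  C = A·s = s·A (charge = current × time).
  Wb = V·s (flux: a volt is a weber per second),
      = kg·m²·s⁻²·A⁻¹.
  T = Wb/m² (flux density = flux per area),
      = kg·s⁻²·A⁻¹.
  So T⁻³ = kg⁻³·s⁶·A³.
  J = N·m (work = force × distance),
      = kg·m²·s⁻².
  So J⁻¹ = kg⁻¹·m⁻²·s².
  Bq = 1/s = s⁻¹ (activity is decays per second).
  V = W/A (potential = power per current),
      = kg·m²·s⁻³·A⁻¹.
  Combining: C·Wb·T⁻³·J⁻¹·Bq·V·m⁻² = (s·A) · (kg·m²·s⁻²·A⁻¹) · (kg⁻³·s⁶·A³) · (kg⁻¹·m⁻²·s²) · s⁻¹ · (kg·m²·s⁻³·A⁻¹) · m⁻² = kg⁻²·s³·A².
Both reduce to kg⁻²·s³·A².

Yes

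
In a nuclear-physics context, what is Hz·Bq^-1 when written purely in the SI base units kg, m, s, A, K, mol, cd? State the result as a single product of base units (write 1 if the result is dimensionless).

1

Hz = 1/s = s⁻¹ (frequency is cycles per second).
Bq = 1/s = s⁻¹ (activity is decays per second).
So Bq⁻¹ = s.
Combining: Hz·Bq⁻¹ = s⁻¹ · s = 1.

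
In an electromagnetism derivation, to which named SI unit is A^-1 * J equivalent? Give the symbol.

Wb

J = N·m (work = force × distance),
    = kg·m²·s⁻².
Combining: A⁻¹·J = A⁻¹ · (kg·m²·s⁻²) = kg·m²·s⁻²·A⁻¹.
kg·m²·s⁻²·A⁻¹ is the base-SI form of the weber.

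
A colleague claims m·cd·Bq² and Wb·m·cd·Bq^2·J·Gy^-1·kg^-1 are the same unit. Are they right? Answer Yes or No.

Left side:
  Bq = 1/s = s⁻¹ (activity is decays per second).
  So Bq² = s⁻².
  Combining: m·cd·Bq² = m · cd · s⁻² = m·s⁻²·cd.
Right side:
  Wb = kg·m²·s⁻²·A⁻¹.
  Bq = s⁻¹.
  So Bq² = s⁻².
  J = kg·m²·s⁻².
  Gy = m²·s⁻².
  So Gy⁻¹ = m⁻²·s².
  Combining: Wb·m·cd·Bq²·J·Gy⁻¹·kg⁻¹ = (kg·m²·s⁻²·A⁻¹) · m · cd · s⁻² · (kg·m²·s⁻²) · (m⁻²·s²) · kg⁻¹ = kg·m³·s⁻⁴·A⁻¹·cd.
Left is m·s⁻²·cd; right is kg·m³·s⁻⁴·A⁻¹·cd — different.

No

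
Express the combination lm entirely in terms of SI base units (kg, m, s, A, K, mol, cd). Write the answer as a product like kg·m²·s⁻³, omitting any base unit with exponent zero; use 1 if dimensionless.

lm = cd·sr = cd (luminous flux; sr is dimensionless).

cd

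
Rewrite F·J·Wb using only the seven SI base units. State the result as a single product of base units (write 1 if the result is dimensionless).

kg·m²·A

F = C/V (capacitance = charge per voltage),
    = A·s/(kg·m²·s⁻³·A⁻¹) (substituting C and V),
    = kg⁻¹·m⁻²·s⁴·A².
J = N·m (work = force × distance),
    = kg·m²·s⁻².
Wb = V·s (flux: a volt is a weber per second),
    = kg·m²·s⁻²·A⁻¹.
Combining: F·J·Wb = (kg⁻¹·m⁻²·s⁴·A²) · (kg·m²·s⁻²) · (kg·m²·s⁻²·A⁻¹) = kg·m²·A.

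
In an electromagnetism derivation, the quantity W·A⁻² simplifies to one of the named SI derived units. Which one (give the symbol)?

Ω

W = kg·m²·s⁻³.
Combining: W·A⁻² = (kg·m²·s⁻³) · A⁻² = kg·m²·s⁻³·A⁻².
kg·m²·s⁻³·A⁻² is the base-SI form of the ohm.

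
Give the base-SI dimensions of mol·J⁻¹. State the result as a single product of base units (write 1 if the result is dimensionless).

J = kg·m²·s⁻².
So J⁻¹ = kg⁻¹·m⁻²·s².
Combining: mol·J⁻¹ = mol · (kg⁻¹·m⁻²·s²) = kg⁻¹·m⁻²·s²·mol.

kg⁻¹·m⁻²·s²·mol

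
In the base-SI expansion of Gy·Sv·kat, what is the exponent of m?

Gy = m²·s⁻².
Sv = m²·s⁻².
kat = s⁻¹·mol.
Combining: Gy·Sv·kat = (m²·s⁻²) · (m²·s⁻²) · (s⁻¹·mol) = m⁴·s⁻⁵·mol.
The exponent of m is 4.

4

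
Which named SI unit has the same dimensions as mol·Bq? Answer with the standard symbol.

Bq = 1/s = s⁻¹ (activity is decays per second).
Combining: mol·Bq = mol · s⁻¹ = s⁻¹·mol.
s⁻¹·mol is the base-SI form of the katal.

kat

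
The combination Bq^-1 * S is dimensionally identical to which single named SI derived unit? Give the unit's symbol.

Bq = 1/s = s⁻¹ (activity is decays per second).
So Bq⁻¹ = s.
S = 1/Ω (conductance is reciprocal resistance),
    = kg⁻¹·m⁻²·s³·A².
Combining: Bq⁻¹·S = s · (kg⁻¹·m⁻²·s³·A²) = kg⁻¹·m⁻²·s⁴·A².
kg⁻¹·m⁻²·s⁴·A² is the base-SI form of the farad.

F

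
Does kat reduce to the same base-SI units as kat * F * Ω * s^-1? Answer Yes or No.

Left side:
  kat = mol/s = s⁻¹·mol (catalytic activity).
Right side:
  kat = mol/s = s⁻¹·mol (catalytic activity).
  F = C/V (capacitance = charge per voltage),
      = A·s/(kg·m²·s⁻³·A⁻¹) (substituting C and V),
      = kg⁻¹·m⁻²·s⁴·A².
  Ω = V/A (resistance = voltage per current),
      = kg·m²·s⁻³·A⁻².
  Combining: kat·F·Ω·s⁻¹ = (s⁻¹·mol) · (kg⁻¹·m⁻²·s⁴·A²) · (kg·m²·s⁻³·A⁻²) · s⁻¹ = s⁻¹·mol.
Both reduce to s⁻¹·mol.

Yes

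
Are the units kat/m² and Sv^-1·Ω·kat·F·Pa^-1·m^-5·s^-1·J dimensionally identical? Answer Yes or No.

No

Left side:
  kat = mol/s = s⁻¹·mol (catalytic activity).
  Combining: m⁻²·kat = m⁻² · (s⁻¹·mol) = m⁻²·s⁻¹·mol.
Right side:
  Sv = J/kg (equivalent dose = energy per mass),
      = m²·s⁻².
  So Sv⁻¹ = m⁻²·s².
  Ω = V/A (resistance = voltage per current),
      = kg·m²·s⁻³·A⁻².
  kat = mol/s = s⁻¹·mol (catalytic activity).
  F = C/V (capacitance = charge per voltage),
      = A·s/(kg·m²·s⁻³·A⁻¹) (substituting C and V),
      = kg⁻¹·m⁻²·s⁴·A².
  Pa = N/m² (pressure = force per area),
      = kg·m⁻¹·s⁻².
  So Pa⁻¹ = kg⁻¹·m·s².
  J = N·m (work = force × distance),
      = kg·m²·s⁻².
  Combining: Sv⁻¹·Ω·kat·F·Pa⁻¹·m⁻⁵·s⁻¹·J = (m⁻²·s²) · (kg·m²·s⁻³·A⁻²) · (s⁻¹·mol) · (kg⁻¹·m⁻²·s⁴·A²) · (kg⁻¹·m·s²) · m⁻⁵ · s⁻¹ · (kg·m²·s⁻²) = m⁻⁴·s·mol.
Left is m⁻²·s⁻¹·mol; right is m⁻⁴·s·mol — different.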